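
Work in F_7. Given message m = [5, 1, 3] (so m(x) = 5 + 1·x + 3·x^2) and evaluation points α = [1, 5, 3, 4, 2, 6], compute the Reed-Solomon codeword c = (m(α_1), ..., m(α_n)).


c = [2, 1, 0, 1, 5, 0]

Message polynomial: m(x) = 5 + 1·x + 3·x^2 (mod 7).
For each evaluation point α_i, compute m(α_i) mod 7:
  α_1 = 1: Horner steps 3 → 4 → 2, so m(1) = 2.
  α_2 = 5: Horner steps 3 → 2 → 1, so m(5) = 1.
  α_3 = 3: Horner steps 3 → 3 → 0, so m(3) = 0.
  α_4 = 4: Horner steps 3 → 6 → 1, so m(4) = 1.
  α_5 = 2: Horner steps 3 → 0 → 5, so m(2) = 5.
  α_6 = 6: Horner steps 3 → 5 → 0, so m(6) = 0.
Codeword c = [2, 1, 0, 1, 5, 0] ∈ F_7^6.


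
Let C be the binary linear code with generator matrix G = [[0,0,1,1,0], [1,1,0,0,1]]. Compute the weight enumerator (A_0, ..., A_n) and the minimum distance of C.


Weight distribution: A_0 = 1, A_2 = 1, A_3 = 1, A_5 = 1. Minimum distance d = 2.

Enumerate all 2^2 = 4 messages m ∈ F_2^2.
For each, compute codeword c = mG in F_2^5, then tally its weight.
  m = 00 → c = 00000, weight = 0.
  m = 10 → c = 00110, weight = 2.
  m = 01 → c = 11001, weight = 3.
  m = 11 → c = 11111, weight = 5.
Tally weights:
  weight 0: 1 codewords.
  weight 2: 1 codewords.
  weight 3: 1 codewords.
  weight 5: 1 codewords.
Minimum distance d = smallest w > 0 with A_w > 0 = 2.
Sanity: Σ A_w = 4 = 2^2 = 4 ✓.


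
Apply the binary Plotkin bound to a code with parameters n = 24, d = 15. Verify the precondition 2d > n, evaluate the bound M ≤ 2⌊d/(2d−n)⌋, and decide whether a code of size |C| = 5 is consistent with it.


Plotkin bound M ≤ 4; given |C| = 5 > bound (violated).

Check applicability: 2d = 30, n = 24.
2d − n = 6 > 0, so Plotkin applies.
Compute d/(2d−n) = 15/6 ≈ 2.5000.
⌊d/(2d−n)⌋ = 2.
Plotkin bound: M ≤ 2·2 = 4.
Given |C| = 5, check: VIOLATED.
This |C| is above the Plotkin bound, so no binary code with n = 24, d = 15 and 5 codewords exists.


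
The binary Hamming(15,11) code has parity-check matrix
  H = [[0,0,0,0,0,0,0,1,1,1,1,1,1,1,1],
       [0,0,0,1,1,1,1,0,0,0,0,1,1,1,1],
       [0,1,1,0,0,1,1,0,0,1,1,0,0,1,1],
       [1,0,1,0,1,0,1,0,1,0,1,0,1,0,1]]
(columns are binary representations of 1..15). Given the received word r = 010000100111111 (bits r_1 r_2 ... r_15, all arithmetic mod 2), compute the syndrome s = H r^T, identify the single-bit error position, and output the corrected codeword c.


s = (0, 1, 0, 0)^T, error position = 4, corrected codeword c = 010100100111111

Compute s = H r^T mod 2 one row at a time:
  s_1 = 0 + 0 + 1 + 1 + 1 + 1 + 1 + 1 = 6 ≡ 0 (mod 2).
  s_2 = 0 + 0 + 0 + 1 + 1 + 1 + 1 + 1 = 5 ≡ 1 (mod 2).
  s_3 = 1 + 0 + 0 + 1 + 1 + 1 + 1 + 1 = 6 ≡ 0 (mod 2).
  s_4 = 0 + 0 + 0 + 1 + 0 + 1 + 1 + 1 = 4 ≡ 0 (mod 2).
s = (0, 1, 0, 0)^T — this equals column 4 of H (binary 0100), so error is at position 4.
Correct: flip bit 4 of r = 010000100111111 to get c = 010100100111111.


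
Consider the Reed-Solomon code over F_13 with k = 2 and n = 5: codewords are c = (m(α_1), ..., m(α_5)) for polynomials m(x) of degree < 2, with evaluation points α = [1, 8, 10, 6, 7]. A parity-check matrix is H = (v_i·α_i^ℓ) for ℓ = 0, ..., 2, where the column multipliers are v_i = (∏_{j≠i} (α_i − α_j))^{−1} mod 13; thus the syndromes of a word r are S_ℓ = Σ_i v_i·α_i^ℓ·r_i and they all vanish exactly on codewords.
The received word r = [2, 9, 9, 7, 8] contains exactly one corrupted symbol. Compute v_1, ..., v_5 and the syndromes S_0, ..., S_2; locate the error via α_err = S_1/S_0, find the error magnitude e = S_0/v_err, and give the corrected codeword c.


S = (3, 4, 1), error at position 3, error magnitude e = 11, c = [2, 9, 11, 7, 8].

Step 1: column multipliers v_i = (∏_{j≠i}(α_i − α_j))^{−1} mod 13.
  i = 1 (α = 1): (1−8)(1−10)(1−6)(1−7) = (−7)·(−9)·(−5)·(−6) = 1890 ≡ 5, so v_1 = 5^{−1} = 8 (mod 13).
  i = 2 (α = 8): (8−1)(8−10)(8−6)(8−7) = 7·(−2)·2·1 = −28 ≡ 11, so v_2 = 11^{−1} = 6 (mod 13).
  i = 3 (α = 10): (10−1)(10−8)(10−6)(10−7) = 9·2·4·3 = 216 ≡ 8, so v_3 = 8^{−1} = 5 (mod 13).
  i = 4 (α = 6): (6−1)(6−8)(6−10)(6−7) = 5·(−2)·(−4)·(−1) = −40 ≡ 12, so v_4 = 12^{−1} = 12 (mod 13).
  i = 5 (α = 7): (7−1)(7−8)(7−10)(7−6) = 6·(−1)·(−3)·1 = 18 ≡ 5, so v_5 = 5^{−1} = 8 (mod 13).
  v = [8, 6, 5, 12, 8].
Step 2: syndromes of r = [2, 9, 9, 7, 8] (all sums mod 13).
  S_0 = Σ v_i r_i = 8·2 + 6·9 + 5·9 + 12·7 + 8·8 = 263 ≡ 3.
  S_1 = Σ v_i α_i r_i = 8·1·2 + 6·8·9 + 5·10·9 + 12·6·7 + 8·7·8 = 1850 ≡ 4.
  α_i^2 mod 13 = [1, 12, 9, 10, 10].
  S_2 = Σ v_i α_i^2 r_i = 8·1·2 + 6·12·9 + 5·9·9 + 12·10·7 + 8·10·8 = 2549 ≡ 1.
  S = (3, 4, 1) ≠ 0, so r is not a codeword (an error is present).
Step 3: locate the error. For a single error e at position i, S_ℓ = v_i·e·α_i^ℓ, so α_err = S_1/S_0.
  S_0^{−1} = 3^{−1} = 9 (mod 13), so α_err = 4·9 = 36 ≡ 10 = α_3. Error position i = 3.
  Consistency check: S_2/S_1 = 1·10 = 10 ≡ 10 = α_err ✓ (single-error assumption holds).
Step 4: error magnitude e = S_0/v_3 = S_0·∏_{j≠3}(α_3 − α_j) = 3·8 = 24 ≡ 11 (mod 13).
Step 5: correct position 3: c_3 = r_3 − e = 9 − 11 ≡ 11 (mod 13). Hence c = [2, 9, 11, 7, 8].
  Check: interpolating c through the α_i gives m(x) = 1 + 1·x (degree < 2) with m(α_i) = c_i for every i, so c is indeed a codeword.


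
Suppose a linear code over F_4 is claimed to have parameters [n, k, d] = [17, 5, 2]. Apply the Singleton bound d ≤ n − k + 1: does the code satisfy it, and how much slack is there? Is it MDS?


Singleton RHS = n − k + 1 = 13, slack = 11, bound satisfied, not MDS.

Singleton bound: d ≤ n − k + 1.
Here n = 17, k = 5, so n − k + 1 = 13.
Given d = 2, check d ≤ 13: YES.
Slack = (n − k + 1) − d = 11.
The code is NOT MDS (slack = 11 > 0).
Description: the claimed parameters are [17, 5, 2]_4; such a code would be non-MDS.


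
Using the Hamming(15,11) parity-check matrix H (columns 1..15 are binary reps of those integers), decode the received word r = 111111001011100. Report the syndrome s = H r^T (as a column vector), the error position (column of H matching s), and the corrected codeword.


s = (0, 1, 0, 0)^T, error position = 4, corrected codeword c = 111011001011100

Compute s = H r^T mod 2 one row at a time:
  s_1 = 0 + 1 + 0 + 1 + 1 + 1 + 0 + 0 = 4 ≡ 0 (mod 2).
  s_2 = 1 + 1 + 1 + 0 + 1 + 1 + 0 + 0 = 5 ≡ 1 (mod 2).
  s_3 = 1 + 1 + 1 + 0 + 0 + 1 + 0 + 0 = 4 ≡ 0 (mod 2).
  s_4 = 1 + 1 + 1 + 0 + 1 + 1 + 1 + 0 = 6 ≡ 0 (mod 2).
s = (0, 1, 0, 0)^T — this equals column 4 of H (binary 0100), so error is at position 4.
Correct: flip bit 4 of r = 111111001011100 to get c = 111011001011100.


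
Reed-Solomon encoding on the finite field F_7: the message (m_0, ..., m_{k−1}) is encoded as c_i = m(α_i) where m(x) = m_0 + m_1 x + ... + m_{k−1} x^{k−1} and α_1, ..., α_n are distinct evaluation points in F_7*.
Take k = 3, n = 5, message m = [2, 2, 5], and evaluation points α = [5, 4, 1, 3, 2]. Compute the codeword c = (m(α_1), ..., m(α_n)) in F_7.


c = [4, 6, 2, 4, 5]

Message polynomial: m(x) = 2 + 2·x + 5·x^2 (mod 7).
For each evaluation point α_i, compute m(α_i) mod 7:
  α_1 = 5: Horner steps 5 → 6 → 4, so m(5) = 4.
  α_2 = 4: Horner steps 5 → 1 → 6, so m(4) = 6.
  α_3 = 1: Horner steps 5 → 0 → 2, so m(1) = 2.
  α_4 = 3: Horner steps 5 → 3 → 4, so m(3) = 4.
  α_5 = 2: Horner steps 5 → 5 → 5, so m(2) = 5.
Codeword c = [4, 6, 2, 4, 5] ∈ F_7^5.


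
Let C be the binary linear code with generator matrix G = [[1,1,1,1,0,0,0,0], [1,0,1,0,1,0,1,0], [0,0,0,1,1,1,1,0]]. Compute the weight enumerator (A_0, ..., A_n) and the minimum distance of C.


Weight distribution: A_0 = 1, A_2 = 1, A_4 = 5, A_6 = 1. Minimum distance d = 2.

Enumerate all 2^3 = 8 messages m ∈ F_2^3.
For each, compute codeword c = mG in F_2^8, then tally its weight.
  m = 000 → c = 00000000, weight = 0.
  m = 100 → c = 11110000, weight = 4.
  m = 010 → c = 10101010, weight = 4.
  m = 110 → c = 01011010, weight = 4.
  m = 001 → c = 00011110, weight = 4.
  m = 101 → c = 11101110, weight = 6.
  m = 011 → c = 10110100, weight = 4.
  m = 111 → c = 01000100, weight = 2.
Tally weights:
  weight 0: 1 codewords.
  weight 2: 1 codewords.
  weight 4: 5 codewords.
  weight 6: 1 codewords.
Minimum distance d = smallest w > 0 with A_w > 0 = 2.
Sanity: Σ A_w = 8 = 2^3 = 8 ✓.


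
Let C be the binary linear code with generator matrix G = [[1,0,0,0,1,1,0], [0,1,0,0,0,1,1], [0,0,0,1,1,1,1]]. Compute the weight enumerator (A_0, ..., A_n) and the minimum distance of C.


Weight distribution: A_0 = 1, A_3 = 4, A_4 = 3. Minimum distance d = 3.

Enumerate all 2^3 = 8 messages m ∈ F_2^3.
For each, compute codeword c = mG in F_2^7, then tally its weight.
  m = 000 → c = 0000000, weight = 0.
  m = 100 → c = 1000110, weight = 3.
  m = 010 → c = 0100011, weight = 3.
  m = 110 → c = 1100101, weight = 4.
  m = 001 → c = 0001111, weight = 4.
  m = 101 → c = 1001001, weight = 3.
  m = 011 → c = 0101100, weight = 3.
  m = 111 → c = 1101010, weight = 4.
Tally weights:
  weight 0: 1 codewords.
  weight 3: 4 codewords.
  weight 4: 3 codewords.
Minimum distance d = smallest w > 0 with A_w > 0 = 3.
Sanity: Σ A_w = 8 = 2^3 = 8 ✓.


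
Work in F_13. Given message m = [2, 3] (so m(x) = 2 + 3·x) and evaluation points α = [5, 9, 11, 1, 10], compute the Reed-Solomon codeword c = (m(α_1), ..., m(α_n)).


c = [4, 3, 9, 5, 6]

Message polynomial: m(x) = 2 + 3·x (mod 13).
For each evaluation point α_i, compute m(α_i) mod 13:
  α_1 = 5: Horner steps 3 → 4, so m(5) = 4.
  α_2 = 9: Horner steps 3 → 3, so m(9) = 3.
  α_3 = 11: Horner steps 3 → 9, so m(11) = 9.
  α_4 = 1: Horner steps 3 → 5, so m(1) = 5.
  α_5 = 10: Horner steps 3 → 6, so m(10) = 6.
Codeword c = [4, 3, 9, 5, 6] ∈ F_13^5.


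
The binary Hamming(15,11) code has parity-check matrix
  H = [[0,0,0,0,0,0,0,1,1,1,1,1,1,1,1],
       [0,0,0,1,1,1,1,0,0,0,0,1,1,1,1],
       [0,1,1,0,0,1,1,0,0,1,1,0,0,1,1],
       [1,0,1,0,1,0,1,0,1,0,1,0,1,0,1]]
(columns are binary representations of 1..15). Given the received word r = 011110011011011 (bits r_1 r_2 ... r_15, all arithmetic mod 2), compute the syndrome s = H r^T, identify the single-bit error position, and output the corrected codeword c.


s = (0, 1, 1, 1)^T, error position = 7, corrected codeword c = 011110111011011

Compute s = H r^T mod 2 one row at a time:
  s_1 = 1 + 1 + 0 + 1 + 1 + 0 + 1 + 1 = 6 ≡ 0 (mod 2).
  s_2 = 1 + 1 + 0 + 0 + 1 + 0 + 1 + 1 = 5 ≡ 1 (mod 2).
  s_3 = 1 + 1 + 0 + 0 + 0 + 1 + 1 + 1 = 5 ≡ 1 (mod 2).
  s_4 = 0 + 1 + 1 + 0 + 1 + 1 + 0 + 1 = 5 ≡ 1 (mod 2).
s = (0, 1, 1, 1)^T — this equals column 7 of H (binary 0111), so error is at position 7.
Correct: flip bit 7 of r = 011110011011011 to get c = 011110111011011.


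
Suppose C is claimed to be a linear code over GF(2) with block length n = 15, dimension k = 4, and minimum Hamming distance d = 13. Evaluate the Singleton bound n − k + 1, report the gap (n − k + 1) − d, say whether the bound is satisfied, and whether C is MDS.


Singleton RHS = n − k + 1 = 12, slack = -1, bound violated (no such code; not MDS).

Singleton bound: d ≤ n − k + 1.
Here n = 15, k = 4, so n − k + 1 = 12.
Given d = 13, check d ≤ 12: NO.
Slack = (n − k + 1) − d = -1.
The slack is negative: d = 13 exceeds n − k + 1 = 12 by 1, so the Singleton bound is violated and no linear [15, 4, 13]_2 code can exist. In particular it is not MDS (MDS requires d = n − k + 1 exactly).
Description: the claimed parameters are [15, 4, 13]_2; such a code would be impossible (violates the Singleton bound).


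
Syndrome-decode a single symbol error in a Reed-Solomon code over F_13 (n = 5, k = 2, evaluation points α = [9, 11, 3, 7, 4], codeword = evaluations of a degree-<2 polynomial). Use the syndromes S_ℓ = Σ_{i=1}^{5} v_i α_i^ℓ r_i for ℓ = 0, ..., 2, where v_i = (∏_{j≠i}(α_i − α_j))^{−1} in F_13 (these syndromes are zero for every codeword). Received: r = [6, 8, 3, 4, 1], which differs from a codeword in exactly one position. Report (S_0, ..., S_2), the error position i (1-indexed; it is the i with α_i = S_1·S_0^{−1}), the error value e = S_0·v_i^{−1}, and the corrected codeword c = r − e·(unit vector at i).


S = (12, 10, 4), error at position 3, error magnitude e = 3, c = [6, 8, 0, 4, 1].

Step 1: column multipliers v_i = (∏_{j≠i}(α_i − α_j))^{−1} mod 13.
  i = 1 (α = 9): (9−11)(9−3)(9−7)(9−4) = (−2)·6·2·5 = −120 ≡ 10, so v_1 = 10^{−1} = 4 (mod 13).
  i = 2 (α = 11): (11−9)(11−3)(11−7)(11−4) = 2·8·4·7 = 448 ≡ 6, so v_2 = 6^{−1} = 11 (mod 13).
  i = 3 (α = 3): (3−9)(3−11)(3−7)(3−4) = (−6)·(−8)·(−4)·(−1) = 192 ≡ 10, so v_3 = 10^{−1} = 4 (mod 13).
  i = 4 (α = 7): (7−9)(7−11)(7−3)(7−4) = (−2)·(−4)·4·3 = 96 ≡ 5, so v_4 = 5^{−1} = 8 (mod 13).
  i = 5 (α = 4): (4−9)(4−11)(4−3)(4−7) = (−5)·(−7)·1·(−3) = −105 ≡ 12, so v_5 = 12^{−1} = 12 (mod 13).
  v = [4, 11, 4, 8, 12].
Step 2: syndromes of r = [6, 8, 3, 4, 1] (all sums mod 13).
  S_0 = Σ v_i r_i = 4·6 + 11·8 + 4·3 + 8·4 + 12·1 = 168 ≡ 12.
  S_1 = Σ v_i α_i r_i = 4·9·6 + 11·11·8 + 4·3·3 + 8·7·4 + 12·4·1 = 1492 ≡ 10.
  α_i^2 mod 13 = [3, 4, 9, 10, 3].
  S_2 = Σ v_i α_i^2 r_i = 4·3·6 + 11·4·8 + 4·9·3 + 8·10·4 + 12·3·1 = 888 ≡ 4.
  S = (12, 10, 4) ≠ 0, so r is not a codeword (an error is present).
Step 3: locate the error. For a single error e at position i, S_ℓ = v_i·e·α_i^ℓ, so α_err = S_1/S_0.
  S_0^{−1} = 12^{−1} = 12 (mod 13), so α_err = 10·12 = 120 ≡ 3 = α_3. Error position i = 3.
  Consistency check: S_2/S_1 = 4·4 = 16 ≡ 3 = α_err ✓ (single-error assumption holds).
Step 4: error magnitude e = S_0/v_3 = S_0·∏_{j≠3}(α_3 − α_j) = 12·10 = 120 ≡ 3 (mod 13).
Step 5: correct position 3: c_3 = r_3 − e = 3 − 3 ≡ 0 (mod 13). Hence c = [6, 8, 0, 4, 1].
  Check: interpolating c through the α_i gives m(x) = 10 + 1·x (degree < 2) with m(α_i) = c_i for every i, so c is indeed a codeword.


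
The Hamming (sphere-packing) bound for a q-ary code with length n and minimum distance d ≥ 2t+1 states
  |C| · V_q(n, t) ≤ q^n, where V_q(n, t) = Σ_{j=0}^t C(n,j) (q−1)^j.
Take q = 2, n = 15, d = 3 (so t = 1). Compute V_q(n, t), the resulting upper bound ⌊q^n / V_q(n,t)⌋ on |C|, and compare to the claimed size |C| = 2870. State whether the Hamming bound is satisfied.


V_q(n, t) = 16, q^n = 32768, Hamming bound = 2048, |C| = 2870 > bound (violated).

Step 1: Compute V_q(n, t) = Σ_{j=0}^1 C(n, j) (q−1)^j.
  j = 0: C(15,0)·(1)^0 = 1·1 = 1.
  j = 1: C(15,1)·(1)^1 = 15·1 = 15.
  V_q(n, t) = 1 + 15 = 16.
Step 2: q^n = 2^15 = 32768.
Step 3: Hamming bound ⌊q^n / V_q(n,t)⌋ = ⌊32768/16⌋ = 2048.
Step 4: Compare |C| = 2870 to 2048: violated.
The claimed |C| lies above the Hamming bound, so no 2-ary code of length 15 with d ≥ 3 can have 2870 codewords.


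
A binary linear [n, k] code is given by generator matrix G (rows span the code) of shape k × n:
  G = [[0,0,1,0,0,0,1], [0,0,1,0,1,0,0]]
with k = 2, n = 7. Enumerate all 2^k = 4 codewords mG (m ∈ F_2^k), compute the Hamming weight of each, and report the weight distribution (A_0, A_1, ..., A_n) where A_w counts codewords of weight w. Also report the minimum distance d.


Weight distribution: A_0 = 1, A_2 = 3. Minimum distance d = 2.

Enumerate all 2^2 = 4 messages m ∈ F_2^2.
For each, compute codeword c = mG in F_2^7, then tally its weight.
  m = 00 → c = 0000000, weight = 0.
  m = 10 → c = 0010001, weight = 2.
  m = 01 → c = 0010100, weight = 2.
  m = 11 → c = 0000101, weight = 2.
Tally weights:
  weight 0: 1 codewords.
  weight 2: 3 codewords.
Minimum distance d = smallest w > 0 with A_w > 0 = 2.
Sanity: Σ A_w = 4 = 2^2 = 4 ✓.


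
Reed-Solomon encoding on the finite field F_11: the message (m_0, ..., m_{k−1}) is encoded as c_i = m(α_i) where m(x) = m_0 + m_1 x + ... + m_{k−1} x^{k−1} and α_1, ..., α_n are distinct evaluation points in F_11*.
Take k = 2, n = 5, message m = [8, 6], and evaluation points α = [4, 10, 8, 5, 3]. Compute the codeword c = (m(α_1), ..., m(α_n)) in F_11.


c = [10, 2, 1, 5, 4]

Message polynomial: m(x) = 8 + 6·x (mod 11).
For each evaluation point α_i, compute m(α_i) mod 11:
  α_1 = 4: Horner steps 6 → 10, so m(4) = 10.
  α_2 = 10: Horner steps 6 → 2, so m(10) = 2.
  α_3 = 8: Horner steps 6 → 1, so m(8) = 1.
  α_4 = 5: Horner steps 6 → 5, so m(5) = 5.
  α_5 = 3: Horner steps 6 → 4, so m(3) = 4.
Codeword c = [10, 2, 1, 5, 4] ∈ F_11^5.


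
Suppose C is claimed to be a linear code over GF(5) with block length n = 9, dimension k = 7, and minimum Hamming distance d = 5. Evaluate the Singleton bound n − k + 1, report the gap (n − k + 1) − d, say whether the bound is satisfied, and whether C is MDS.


Singleton RHS = n − k + 1 = 3, slack = -2, bound violated (no such code; not MDS).

Singleton bound: d ≤ n − k + 1.
Here n = 9, k = 7, so n − k + 1 = 3.
Given d = 5, check d ≤ 3: NO.
Slack = (n − k + 1) − d = -2.
The slack is negative: d = 5 exceeds n − k + 1 = 3 by 2, so the Singleton bound is violated and no linear [9, 7, 5]_5 code can exist. In particular it is not MDS (MDS requires d = n − k + 1 exactly).
Description: the claimed parameters are [9, 7, 5]_5; such a code would be impossible (violates the Singleton bound).


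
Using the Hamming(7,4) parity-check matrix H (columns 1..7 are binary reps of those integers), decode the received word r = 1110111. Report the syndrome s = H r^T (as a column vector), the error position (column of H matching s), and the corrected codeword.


s = (1, 0, 0)^T, error position = 4, corrected codeword c = 1111111

Compute s = H r^T mod 2 one row at a time:
  s_1 = 0 + 1 + 1 + 1 = 3 ≡ 1 (mod 2).
  s_2 = 1 + 1 + 1 + 1 = 4 ≡ 0 (mod 2).
  s_3 = 1 + 1 + 1 + 1 = 4 ≡ 0 (mod 2).
s = (1, 0, 0)^T — this equals column 4 of H (binary 100), so error is at position 4.
Correct: flip bit 4 of r = 1110111 to get c = 1111111.


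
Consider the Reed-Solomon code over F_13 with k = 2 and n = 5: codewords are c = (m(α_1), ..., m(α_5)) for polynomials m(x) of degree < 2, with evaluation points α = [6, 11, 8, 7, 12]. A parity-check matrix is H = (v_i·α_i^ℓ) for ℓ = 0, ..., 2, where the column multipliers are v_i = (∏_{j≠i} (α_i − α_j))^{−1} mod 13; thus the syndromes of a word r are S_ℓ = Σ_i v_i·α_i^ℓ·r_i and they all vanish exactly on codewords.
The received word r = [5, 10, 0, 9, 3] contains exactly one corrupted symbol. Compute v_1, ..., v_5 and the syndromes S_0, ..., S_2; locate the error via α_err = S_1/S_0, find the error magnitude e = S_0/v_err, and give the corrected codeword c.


S = (10, 6, 1), error at position 2, error magnitude e = 11, c = [5, 12, 0, 9, 3].

Step 1: column multipliers v_i = (∏_{j≠i}(α_i − α_j))^{−1} mod 13.
  i = 1 (α = 6): (6−11)(6−8)(6−7)(6−12) = (−5)·(−2)·(−1)·(−6) = 60 ≡ 8, so v_1 = 8^{−1} = 5 (mod 13).
  i = 2 (α = 11): (11−6)(11−8)(11−7)(11−12) = 5·3·4·(−1) = −60 ≡ 5, so v_2 = 5^{−1} = 8 (mod 13).
  i = 3 (α = 8): (8−6)(8−11)(8−7)(8−12) = 2·(−3)·1·(−4) = 24 ≡ 11, so v_3 = 11^{−1} = 6 (mod 13).
  i = 4 (α = 7): (7−6)(7−11)(7−8)(7−12) = 1·(−4)·(−1)·(−5) = −20 ≡ 6, so v_4 = 6^{−1} = 11 (mod 13).
  i = 5 (α = 12): (12−6)(12−11)(12−8)(12−7) = 6·1·4·5 = 120 ≡ 3, so v_5 = 3^{−1} = 9 (mod 13).
  v = [5, 8, 6, 11, 9].
Step 2: syndromes of r = [5, 10, 0, 9, 3] (all sums mod 13).
  S_0 = Σ v_i r_i = 5·5 + 8·10 + 6·0 + 11·9 + 9·3 = 231 ≡ 10.
  S_1 = Σ v_i α_i r_i = 5·6·5 + 8·11·10 + 6·8·0 + 11·7·9 + 9·12·3 = 2047 ≡ 6.
  α_i^2 mod 13 = [10, 4, 12, 10, 1].
  S_2 = Σ v_i α_i^2 r_i = 5·10·5 + 8·4·10 + 6·12·0 + 11·10·9 + 9·1·3 = 1587 ≡ 1.
  S = (10, 6, 1) ≠ 0, so r is not a codeword (an error is present).
Step 3: locate the error. For a single error e at position i, S_ℓ = v_i·e·α_i^ℓ, so α_err = S_1/S_0.
  S_0^{−1} = 10^{−1} = 4 (mod 13), so α_err = 6·4 = 24 ≡ 11 = α_2. Error position i = 2.
  Consistency check: S_2/S_1 = 1·11 = 11 ≡ 11 = α_err ✓ (single-error assumption holds).
Step 4: error magnitude e = S_0/v_2 = S_0·∏_{j≠2}(α_2 − α_j) = 10·5 = 50 ≡ 11 (mod 13).
Step 5: correct position 2: c_2 = r_2 − e = 10 − 11 ≡ 12 (mod 13). Hence c = [5, 12, 0, 9, 3].
  Check: interpolating c through the α_i gives m(x) = 7 + 4·x (degree < 2) with m(α_i) = c_i for every i, so c is indeed a codeword.


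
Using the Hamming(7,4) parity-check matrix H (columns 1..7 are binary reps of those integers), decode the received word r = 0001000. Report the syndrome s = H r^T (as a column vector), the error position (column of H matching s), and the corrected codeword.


s = (1, 0, 0)^T, error position = 4, corrected codeword c = 0000000

Compute s = H r^T mod 2 one row at a time:
  s_1 = 1 + 0 + 0 + 0 = 1 ≡ 1 (mod 2).
  s_2 = 0 + 0 + 0 + 0 = 0 ≡ 0 (mod 2).
  s_3 = 0 + 0 + 0 + 0 = 0 ≡ 0 (mod 2).
s = (1, 0, 0)^T — this equals column 4 of H (binary 100), so error is at position 4.
Correct: flip bit 4 of r = 0001000 to get c = 0000000.


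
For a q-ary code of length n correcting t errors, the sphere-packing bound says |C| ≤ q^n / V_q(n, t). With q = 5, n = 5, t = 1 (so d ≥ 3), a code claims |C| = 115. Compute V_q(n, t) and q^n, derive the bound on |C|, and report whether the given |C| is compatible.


V_q(n, t) = 21, q^n = 3125, Hamming bound = 148, |C| = 115 ≤ bound (satisfied).

Step 1: Compute V_q(n, t) = Σ_{j=0}^1 C(n, j) (q−1)^j.
  j = 0: C(5,0)·(4)^0 = 1·1 = 1.
  j = 1: C(5,1)·(4)^1 = 5·4 = 20.
  V_q(n, t) = 1 + 20 = 21.
Step 2: q^n = 5^5 = 3125.
Step 3: Hamming bound ⌊q^n / V_q(n,t)⌋ = ⌊3125/21⌋ = 148.
Step 4: Compare |C| = 115 to 148: satisfied.
The claimed |C| lies below the Hamming bound.


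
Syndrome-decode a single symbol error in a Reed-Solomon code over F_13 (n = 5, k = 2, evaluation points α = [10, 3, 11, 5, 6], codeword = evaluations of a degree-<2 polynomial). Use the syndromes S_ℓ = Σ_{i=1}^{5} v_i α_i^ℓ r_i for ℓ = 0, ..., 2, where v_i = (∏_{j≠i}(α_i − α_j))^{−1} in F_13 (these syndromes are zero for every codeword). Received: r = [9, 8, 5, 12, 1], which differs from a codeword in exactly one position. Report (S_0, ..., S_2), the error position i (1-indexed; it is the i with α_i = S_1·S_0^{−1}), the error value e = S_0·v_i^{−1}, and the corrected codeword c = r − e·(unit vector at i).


S = (12, 2, 9), error at position 3, error magnitude e = 7, c = [9, 8, 11, 12, 1].

Step 1: column multipliers v_i = (∏_{j≠i}(α_i − α_j))^{−1} mod 13.
  i = 1 (α = 10): (10−3)(10−11)(10−5)(10−6) = 7·(−1)·5·4 = −140 ≡ 3, so v_1 = 3^{−1} = 9 (mod 13).
  i = 2 (α = 3): (3−10)(3−11)(3−5)(3−6) = (−7)·(−8)·(−2)·(−3) = 336 ≡ 11, so v_2 = 11^{−1} = 6 (mod 13).
  i = 3 (α = 11): (11−10)(11−3)(11−5)(11−6) = 1·8·6·5 = 240 ≡ 6, so v_3 = 6^{−1} = 11 (mod 13).
  i = 4 (α = 5): (5−10)(5−3)(5−11)(5−6) = (−5)·2·(−6)·(−1) = −60 ≡ 5, so v_4 = 5^{−1} = 8 (mod 13).
  i = 5 (α = 6): (6−10)(6−3)(6−11)(6−5) = (−4)·3·(−5)·1 = 60 ≡ 8, so v_5 = 8^{−1} = 5 (mod 13).
  v = [9, 6, 11, 8, 5].
Step 2: syndromes of r = [9, 8, 5, 12, 1] (all sums mod 13).
  S_0 = Σ v_i r_i = 9·9 + 6·8 + 11·5 + 8·12 + 5·1 = 285 ≡ 12.
  S_1 = Σ v_i α_i r_i = 9·10·9 + 6·3·8 + 11·11·5 + 8·5·12 + 5·6·1 = 2069 ≡ 2.
  α_i^2 mod 13 = [9, 9, 4, 12, 10].
  S_2 = Σ v_i α_i^2 r_i = 9·9·9 + 6·9·8 + 11·4·5 + 8·12·12 + 5·10·1 = 2583 ≡ 9.
  S = (12, 2, 9) ≠ 0, so r is not a codeword (an error is present).
Step 3: locate the error. For a single error e at position i, S_ℓ = v_i·e·α_i^ℓ, so α_err = S_1/S_0.
  S_0^{−1} = 12^{−1} = 12 (mod 13), so α_err = 2·12 = 24 ≡ 11 = α_3. Error position i = 3.
  Consistency check: S_2/S_1 = 9·7 = 63 ≡ 11 = α_err ✓ (single-error assumption holds).
Step 4: error magnitude e = S_0/v_3 = S_0·∏_{j≠3}(α_3 − α_j) = 12·6 = 72 ≡ 7 (mod 13).
Step 5: correct position 3: c_3 = r_3 − e = 5 − 7 ≡ 11 (mod 13). Hence c = [9, 8, 11, 12, 1].
  Check: interpolating c through the α_i gives m(x) = 2 + 2·x (degree < 2) with m(α_i) = c_i for every i, so c is indeed a codeword.


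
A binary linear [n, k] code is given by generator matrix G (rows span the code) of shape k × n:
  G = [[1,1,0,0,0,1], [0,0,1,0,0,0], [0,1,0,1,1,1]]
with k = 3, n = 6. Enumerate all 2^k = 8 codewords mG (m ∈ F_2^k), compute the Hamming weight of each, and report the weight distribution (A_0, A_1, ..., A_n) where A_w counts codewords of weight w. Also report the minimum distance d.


Weight distribution: A_0 = 1, A_1 = 1, A_3 = 2, A_4 = 3, A_5 = 1. Minimum distance d = 1.

Enumerate all 2^3 = 8 messages m ∈ F_2^3.
For each, compute codeword c = mG in F_2^6, then tally its weight.
  m = 000 → c = 000000, weight = 0.
  m = 100 → c = 110001, weight = 3.
  m = 010 → c = 001000, weight = 1.
  m = 110 → c = 111001, weight = 4.
  m = 001 → c = 010111, weight = 4.
  m = 101 → c = 100110, weight = 3.
  m = 011 → c = 011111, weight = 5.
  m = 111 → c = 101110, weight = 4.
Tally weights:
  weight 0: 1 codewords.
  weight 1: 1 codewords.
  weight 3: 2 codewords.
  weight 4: 3 codewords.
  weight 5: 1 codewords.
Minimum distance d = smallest w > 0 with A_w > 0 = 1.
Sanity: Σ A_w = 8 = 2^3 = 8 ✓.


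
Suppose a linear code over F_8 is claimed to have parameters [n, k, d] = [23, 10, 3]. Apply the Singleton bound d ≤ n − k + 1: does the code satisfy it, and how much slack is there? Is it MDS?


Singleton RHS = n − k + 1 = 14, slack = 11, bound satisfied, not MDS.

Singleton bound: d ≤ n − k + 1.
Here n = 23, k = 10, so n − k + 1 = 14.
Given d = 3, check d ≤ 14: YES.
Slack = (n − k + 1) − d = 11.
The code is NOT MDS (slack = 11 > 0).
Description: the claimed parameters are [23, 10, 3]_8; such a code would be non-MDS.


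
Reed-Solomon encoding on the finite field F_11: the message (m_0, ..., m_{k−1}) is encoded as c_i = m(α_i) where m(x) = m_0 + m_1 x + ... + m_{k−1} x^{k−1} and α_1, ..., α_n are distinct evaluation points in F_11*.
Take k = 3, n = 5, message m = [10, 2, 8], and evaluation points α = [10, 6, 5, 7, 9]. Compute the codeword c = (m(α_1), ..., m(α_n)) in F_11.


c = [5, 2, 0, 9, 5]

Message polynomial: m(x) = 10 + 2·x + 8·x^2 (mod 11).
For each evaluation point α_i, compute m(α_i) mod 11:
  α_1 = 10: Horner steps 8 → 5 → 5, so m(10) = 5.
  α_2 = 6: Horner steps 8 → 6 → 2, so m(6) = 2.
  α_3 = 5: Horner steps 8 → 9 → 0, so m(5) = 0.
  α_4 = 7: Horner steps 8 → 3 → 9, so m(7) = 9.
  α_5 = 9: Horner steps 8 → 8 → 5, so m(9) = 5.
Codeword c = [5, 2, 0, 9, 5] ∈ F_11^5.


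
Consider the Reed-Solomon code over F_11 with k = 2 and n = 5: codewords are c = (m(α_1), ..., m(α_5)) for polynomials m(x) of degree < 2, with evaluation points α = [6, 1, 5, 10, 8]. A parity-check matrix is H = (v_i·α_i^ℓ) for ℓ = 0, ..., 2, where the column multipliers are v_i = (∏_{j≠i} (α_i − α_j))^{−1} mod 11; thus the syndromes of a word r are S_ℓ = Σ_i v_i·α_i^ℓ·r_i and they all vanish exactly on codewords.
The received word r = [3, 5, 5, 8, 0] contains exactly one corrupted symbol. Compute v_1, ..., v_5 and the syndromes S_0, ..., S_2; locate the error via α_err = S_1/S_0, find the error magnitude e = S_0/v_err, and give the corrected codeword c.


S = (1, 5, 3), error at position 3, error magnitude e = 6, c = [3, 5, 10, 8, 0].

Step 1: column multipliers v_i = (∏_{j≠i}(α_i − α_j))^{−1} mod 11.
  i = 1 (α = 6): (6−1)(6−5)(6−10)(6−8) = 5·1·(−4)·(−2) = 40 ≡ 7, so v_1 = 7^{−1} = 8 (mod 11).
  i = 2 (α = 1): (1−6)(1−5)(1−10)(1−8) = (−5)·(−4)·(−9)·(−7) = 1260 ≡ 6, so v_2 = 6^{−1} = 2 (mod 11).
  i = 3 (α = 5): (5−6)(5−1)(5−10)(5−8) = (−1)·4·(−5)·(−3) = −60 ≡ 6, so v_3 = 6^{−1} = 2 (mod 11).
  i = 4 (α = 10): (10−6)(10−1)(10−5)(10−8) = 4·9·5·2 = 360 ≡ 8, so v_4 = 8^{−1} = 7 (mod 11).
  i = 5 (α = 8): (8−6)(8−1)(8−5)(8−10) = 2·7·3·(−2) = −84 ≡ 4, so v_5 = 4^{−1} = 3 (mod 11).
  v = [8, 2, 2, 7, 3].
Step 2: syndromes of r = [3, 5, 5, 8, 0] (all sums mod 11).
  S_0 = Σ v_i r_i = 8·3 + 2·5 + 2·5 + 7·8 + 3·0 = 100 ≡ 1.
  S_1 = Σ v_i α_i r_i = 8·6·3 + 2·1·5 + 2·5·5 + 7·10·8 + 3·8·0 = 764 ≡ 5.
  α_i^2 mod 11 = [3, 1, 3, 1, 9].
  S_2 = Σ v_i α_i^2 r_i = 8·3·3 + 2·1·5 + 2·3·5 + 7·1·8 + 3·9·0 = 168 ≡ 3.
  S = (1, 5, 3) ≠ 0, so r is not a codeword (an error is present).
Step 3: locate the error. For a single error e at position i, S_ℓ = v_i·e·α_i^ℓ, so α_err = S_1/S_0.
  S_0^{−1} = 1^{−1} = 1 (mod 11), so α_err = 5·1 = 5 ≡ 5 = α_3. Error position i = 3.
  Consistency check: S_2/S_1 = 3·9 = 27 ≡ 5 = α_err ✓ (single-error assumption holds).
Step 4: error magnitude e = S_0/v_3 = S_0·∏_{j≠3}(α_3 − α_j) = 1·6 = 6 ≡ 6 (mod 11).
Step 5: correct position 3: c_3 = r_3 − e = 5 − 6 ≡ 10 (mod 11). Hence c = [3, 5, 10, 8, 0].
  Check: interpolating c through the α_i gives m(x) = 1 + 4·x (degree < 2) with m(α_i) = c_i for every i, so c is indeed a codeword.


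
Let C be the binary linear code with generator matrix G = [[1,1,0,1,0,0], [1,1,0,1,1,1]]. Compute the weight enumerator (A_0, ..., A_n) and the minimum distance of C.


Weight distribution: A_0 = 1, A_2 = 1, A_3 = 1, A_5 = 1. Minimum distance d = 2.

Enumerate all 2^2 = 4 messages m ∈ F_2^2.
For each, compute codeword c = mG in F_2^6, then tally its weight.
  m = 00 → c = 000000, weight = 0.
  m = 10 → c = 110100, weight = 3.
  m = 01 → c = 110111, weight = 5.
  m = 11 → c = 000011, weight = 2.
Tally weights:
  weight 0: 1 codewords.
  weight 2: 1 codewords.
  weight 3: 1 codewords.
  weight 5: 1 codewords.
Minimum distance d = smallest w > 0 with A_w > 0 = 2.
Sanity: Σ A_w = 4 = 2^2 = 4 ✓.


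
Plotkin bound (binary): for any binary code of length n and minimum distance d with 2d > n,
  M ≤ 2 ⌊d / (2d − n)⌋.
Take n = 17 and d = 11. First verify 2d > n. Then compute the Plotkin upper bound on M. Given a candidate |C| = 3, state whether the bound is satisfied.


Plotkin bound M ≤ 4; given |C| = 3 ≤ bound (satisfied).

Check applicability: 2d = 22, n = 17.
2d − n = 5 > 0, so Plotkin applies.
Compute d/(2d−n) = 11/5 ≈ 2.2000.
⌊d/(2d−n)⌋ = 2.
Plotkin bound: M ≤ 2·2 = 4.
Given |C| = 3, check: satisfied.
This |C| is below the Plotkin bound.


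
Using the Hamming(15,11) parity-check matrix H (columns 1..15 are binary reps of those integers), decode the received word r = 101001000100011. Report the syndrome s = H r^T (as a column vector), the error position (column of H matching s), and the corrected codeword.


s = (1, 1, 1, 1)^T, error position = 15, corrected codeword c = 101001000100010

Compute s = H r^T mod 2 one row at a time:
  s_1 = 0 + 0 + 1 + 0 + 0 + 0 + 1 + 1 = 3 ≡ 1 (mod 2).
  s_2 = 0 + 0 + 1 + 0 + 0 + 0 + 1 + 1 = 3 ≡ 1 (mod 2).
  s_3 = 0 + 1 + 1 + 0 + 1 + 0 + 1 + 1 = 5 ≡ 1 (mod 2).
  s_4 = 1 + 1 + 0 + 0 + 0 + 0 + 0 + 1 = 3 ≡ 1 (mod 2).
s = (1, 1, 1, 1)^T — this equals column 15 of H (binary 1111), so error is at position 15.
Correct: flip bit 15 of r = 101001000100011 to get c = 101001000100010.


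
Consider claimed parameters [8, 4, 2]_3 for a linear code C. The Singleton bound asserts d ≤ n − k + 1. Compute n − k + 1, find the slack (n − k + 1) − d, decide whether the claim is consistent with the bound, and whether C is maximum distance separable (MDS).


Singleton RHS = n − k + 1 = 5, slack = 3, bound satisfied, not MDS.

Singleton bound: d ≤ n − k + 1.
Here n = 8, k = 4, so n − k + 1 = 5.
Given d = 2, check d ≤ 5: YES.
Slack = (n − k + 1) − d = 3.
The code is NOT MDS (slack = 3 > 0).
Description: the claimed parameters are [8, 4, 2]_3; such a code would be non-MDS.


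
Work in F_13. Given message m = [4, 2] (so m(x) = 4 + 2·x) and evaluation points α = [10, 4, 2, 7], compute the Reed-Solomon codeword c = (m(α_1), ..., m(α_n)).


c = [11, 12, 8, 5]

Message polynomial: m(x) = 4 + 2·x (mod 13).
For each evaluation point α_i, compute m(α_i) mod 13:
  α_1 = 10: Horner steps 2 → 11, so m(10) = 11.
  α_2 = 4: Horner steps 2 → 12, so m(4) = 12.
  α_3 = 2: Horner steps 2 → 8, so m(2) = 8.
  α_4 = 7: Horner steps 2 → 5, so m(7) = 5.
Codeword c = [11, 12, 8, 5] ∈ F_13^4.


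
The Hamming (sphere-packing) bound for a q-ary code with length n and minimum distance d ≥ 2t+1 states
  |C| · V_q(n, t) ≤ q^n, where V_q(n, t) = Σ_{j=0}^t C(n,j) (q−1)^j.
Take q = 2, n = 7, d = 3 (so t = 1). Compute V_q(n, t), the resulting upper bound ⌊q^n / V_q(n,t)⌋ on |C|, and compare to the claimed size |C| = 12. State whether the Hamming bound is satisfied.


V_q(n, t) = 8, q^n = 128, Hamming bound = 16, |C| = 12 ≤ bound (satisfied).

Step 1: Compute V_q(n, t) = Σ_{j=0}^1 C(n, j) (q−1)^j.
  j = 0: C(7,0)·(1)^0 = 1·1 = 1.
  j = 1: C(7,1)·(1)^1 = 7·1 = 7.
  V_q(n, t) = 1 + 7 = 8.
Step 2: q^n = 2^7 = 128.
Step 3: Hamming bound ⌊q^n / V_q(n,t)⌋ = ⌊128/8⌋ = 16.
Step 4: Compare |C| = 12 to 16: satisfied.
The claimed |C| lies below the Hamming bound.


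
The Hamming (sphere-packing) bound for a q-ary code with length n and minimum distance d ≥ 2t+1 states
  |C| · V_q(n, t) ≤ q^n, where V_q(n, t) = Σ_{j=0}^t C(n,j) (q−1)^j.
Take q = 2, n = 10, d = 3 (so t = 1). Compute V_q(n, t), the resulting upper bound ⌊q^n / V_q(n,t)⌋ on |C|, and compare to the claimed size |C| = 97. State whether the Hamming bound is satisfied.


V_q(n, t) = 11, q^n = 1024, Hamming bound = 93, |C| = 97 > bound (violated).

Step 1: Compute V_q(n, t) = Σ_{j=0}^1 C(n, j) (q−1)^j.
  j = 0: C(10,0)·(1)^0 = 1·1 = 1.
  j = 1: C(10,1)·(1)^1 = 10·1 = 10.
  V_q(n, t) = 1 + 10 = 11.
Step 2: q^n = 2^10 = 1024.
Step 3: Hamming bound ⌊q^n / V_q(n,t)⌋ = ⌊1024/11⌋ = 93.
Step 4: Compare |C| = 97 to 93: violated.
The claimed |C| lies above the Hamming bound, so no 2-ary code of length 10 with d ≥ 3 can have 97 codewords.


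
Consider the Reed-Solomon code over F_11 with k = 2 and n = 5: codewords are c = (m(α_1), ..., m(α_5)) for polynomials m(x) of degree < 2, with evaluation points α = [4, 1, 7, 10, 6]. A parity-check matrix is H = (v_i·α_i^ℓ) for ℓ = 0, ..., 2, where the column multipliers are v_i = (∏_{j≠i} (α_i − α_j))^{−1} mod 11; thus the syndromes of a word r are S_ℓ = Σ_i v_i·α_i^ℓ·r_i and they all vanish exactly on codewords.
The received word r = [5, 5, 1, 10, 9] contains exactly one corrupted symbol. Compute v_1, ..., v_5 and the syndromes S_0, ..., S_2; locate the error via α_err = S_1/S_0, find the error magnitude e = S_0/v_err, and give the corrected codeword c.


S = (1, 4, 5), error at position 1, error magnitude e = 2, c = [3, 5, 1, 10, 9].

Step 1: column multipliers v_i = (∏_{j≠i}(α_i − α_j))^{−1} mod 11.
  i = 1 (α = 4): (4−1)(4−7)(4−10)(4−6) = 3·(−3)·(−6)·(−2) = −108 ≡ 2, so v_1 = 2^{−1} = 6 (mod 11).
  i = 2 (α = 1): (1−4)(1−7)(1−10)(1−6) = (−3)·(−6)·(−9)·(−5) = 810 ≡ 7, so v_2 = 7^{−1} = 8 (mod 11).
  i = 3 (α = 7): (7−4)(7−1)(7−10)(7−6) = 3·6·(−3)·1 = −54 ≡ 1, so v_3 = 1^{−1} = 1 (mod 11).
  i = 4 (α = 10): (10−4)(10−1)(10−7)(10−6) = 6·9·3·4 = 648 ≡ 10, so v_4 = 10^{−1} = 10 (mod 11).
  i = 5 (α = 6): (6−4)(6−1)(6−7)(6−10) = 2·5·(−1)·(−4) = 40 ≡ 7, so v_5 = 7^{−1} = 8 (mod 11).
  v = [6, 8, 1, 10, 8].
Step 2: syndromes of r = [5, 5, 1, 10, 9] (all sums mod 11).
  S_0 = Σ v_i r_i = 6·5 + 8·5 + 1·1 + 10·10 + 8·9 = 243 ≡ 1.
  S_1 = Σ v_i α_i r_i = 6·4·5 + 8·1·5 + 1·7·1 + 10·10·10 + 8·6·9 = 1599 ≡ 4.
  α_i^2 mod 11 = [5, 1, 5, 1, 3].
  S_2 = Σ v_i α_i^2 r_i = 6·5·5 + 8·1·5 + 1·5·1 + 10·1·10 + 8·3·9 = 511 ≡ 5.
  S = (1, 4, 5) ≠ 0, so r is not a codeword (an error is present).
Step 3: locate the error. For a single error e at position i, S_ℓ = v_i·e·α_i^ℓ, so α_err = S_1/S_0.
  S_0^{−1} = 1^{−1} = 1 (mod 11), so α_err = 4·1 = 4 ≡ 4 = α_1. Error position i = 1.
  Consistency check: S_2/S_1 = 5·3 = 15 ≡ 4 = α_err ✓ (single-error assumption holds).
Step 4: error magnitude e = S_0/v_1 = S_0·∏_{j≠1}(α_1 − α_j) = 1·2 = 2 ≡ 2 (mod 11).
Step 5: correct position 1: c_1 = r_1 − e = 5 − 2 ≡ 3 (mod 11). Hence c = [3, 5, 1, 10, 9].
  Check: interpolating c through the α_i gives m(x) = 2 + 3·x (degree < 2) with m(α_i) = c_i for every i, so c is indeed a codeword.


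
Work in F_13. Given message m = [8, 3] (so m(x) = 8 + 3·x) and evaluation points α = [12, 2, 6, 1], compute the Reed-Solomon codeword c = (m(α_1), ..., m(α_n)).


c = [5, 1, 0, 11]

Message polynomial: m(x) = 8 + 3·x (mod 13).
For each evaluation point α_i, compute m(α_i) mod 13:
  α_1 = 12: Horner steps 3 → 5, so m(12) = 5.
  α_2 = 2: Horner steps 3 → 1, so m(2) = 1.
  α_3 = 6: Horner steps 3 → 0, so m(6) = 0.
  α_4 = 1: Horner steps 3 → 11, so m(1) = 11.
Codeword c = [5, 1, 0, 11] ∈ F_13^4.


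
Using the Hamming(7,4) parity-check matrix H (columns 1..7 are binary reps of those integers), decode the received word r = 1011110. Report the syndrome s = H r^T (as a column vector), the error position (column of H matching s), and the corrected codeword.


s = (1, 0, 1)^T, error position = 5, corrected codeword c = 1011010

Compute s = H r^T mod 2 one row at a time:
  s_1 = 1 + 1 + 1 + 0 = 3 ≡ 1 (mod 2).
  s_2 = 0 + 1 + 1 + 0 = 2 ≡ 0 (mod 2).
  s_3 = 1 + 1 + 1 + 0 = 3 ≡ 1 (mod 2).
s = (1, 0, 1)^T — this equals column 5 of H (binary 101), so error is at position 5.
Correct: flip bit 5 of r = 1011110 to get c = 1011010.


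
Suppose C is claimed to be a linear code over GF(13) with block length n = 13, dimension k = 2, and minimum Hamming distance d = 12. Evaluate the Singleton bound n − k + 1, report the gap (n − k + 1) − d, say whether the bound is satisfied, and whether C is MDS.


Singleton RHS = n − k + 1 = 12, slack = 0, bound satisfied, MDS.

Singleton bound: d ≤ n − k + 1.
Here n = 13, k = 2, so n − k + 1 = 12.
Given d = 12, check d ≤ 12: YES.
Slack = (n − k + 1) − d = 0.
The code is MDS (slack = 0).
Description: the claimed parameters are [13, 2, 12]_13; such a code would be MDS (meets Singleton bound).


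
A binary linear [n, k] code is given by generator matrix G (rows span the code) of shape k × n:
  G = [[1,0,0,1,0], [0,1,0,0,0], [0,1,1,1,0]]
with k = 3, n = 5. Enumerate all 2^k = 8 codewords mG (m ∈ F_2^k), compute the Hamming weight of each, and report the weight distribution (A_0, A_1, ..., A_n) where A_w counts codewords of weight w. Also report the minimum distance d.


Weight distribution: A_0 = 1, A_1 = 1, A_2 = 3, A_3 = 3. Minimum distance d = 1.

Enumerate all 2^3 = 8 messages m ∈ F_2^3.
For each, compute codeword c = mG in F_2^5, then tally its weight.
  m = 000 → c = 00000, weight = 0.
  m = 100 → c = 10010, weight = 2.
  m = 010 → c = 01000, weight = 1.
  m = 110 → c = 11010, weight = 3.
  m = 001 → c = 01110, weight = 3.
  m = 101 → c = 11100, weight = 3.
  m = 011 → c = 00110, weight = 2.
  m = 111 → c = 10100, weight = 2.
Tally weights:
  weight 0: 1 codewords.
  weight 1: 1 codewords.
  weight 2: 3 codewords.
  weight 3: 3 codewords.
Minimum distance d = smallest w > 0 with A_w > 0 = 1.
Sanity: Σ A_w = 8 = 2^3 = 8 ✓.


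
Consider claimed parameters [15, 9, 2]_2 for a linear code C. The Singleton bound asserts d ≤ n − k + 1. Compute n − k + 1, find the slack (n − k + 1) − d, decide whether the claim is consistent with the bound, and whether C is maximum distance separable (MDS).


Singleton RHS = n − k + 1 = 7, slack = 5, bound satisfied, not MDS.

Singleton bound: d ≤ n − k + 1.
Here n = 15, k = 9, so n − k + 1 = 7.
Given d = 2, check d ≤ 7: YES.
Slack = (n − k + 1) − d = 5.
The code is NOT MDS (slack = 5 > 0).
Description: the claimed parameters are [15, 9, 2]_2; such a code would be non-MDS.
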